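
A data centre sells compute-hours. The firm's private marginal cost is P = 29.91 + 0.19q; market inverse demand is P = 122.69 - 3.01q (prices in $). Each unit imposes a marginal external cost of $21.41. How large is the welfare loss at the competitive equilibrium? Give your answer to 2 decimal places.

Market equilibrium (private): 29.91 + 0.19q = 122.69 - 3.01q → q_m = 28.9938.
Social marginal cost = private MC + MEC = 51.32 + 0.19q.
Set SMC = demand: 51.32 + 0.19q = 122.69 - 3.01q → q* = 22.3031.
Height of the DWL triangle at q_m is SMC(q_m) − demand(q_m) = MEC(q_m) = 21.4100.
DWL = ½ × 6.6907 × 21.4100 = 71.6239.

DWL = $71.62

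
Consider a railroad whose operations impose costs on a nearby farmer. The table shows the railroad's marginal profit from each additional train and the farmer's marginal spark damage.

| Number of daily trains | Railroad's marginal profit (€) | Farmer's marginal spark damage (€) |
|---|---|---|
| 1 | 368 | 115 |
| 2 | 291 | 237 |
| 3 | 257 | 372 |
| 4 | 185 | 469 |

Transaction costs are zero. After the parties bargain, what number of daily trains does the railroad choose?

2

Bargaining reaches the level where marginal profit last exceeds marginal spark damage.
That holds through level 2 (291 ≥ 237) but not at 3 (257 < 372).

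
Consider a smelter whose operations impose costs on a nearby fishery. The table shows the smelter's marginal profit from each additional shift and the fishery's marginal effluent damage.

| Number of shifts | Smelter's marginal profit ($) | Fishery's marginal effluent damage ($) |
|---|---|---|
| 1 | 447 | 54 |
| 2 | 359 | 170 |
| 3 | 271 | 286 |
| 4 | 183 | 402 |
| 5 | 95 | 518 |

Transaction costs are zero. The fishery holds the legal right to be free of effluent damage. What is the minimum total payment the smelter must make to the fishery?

Efficient level: marginal profit ≥ marginal effluent damage through level 2, so k* = 2.
With the fishery holding the right, the smelter must at least compensate total damage at k*: 54 + 170 = 224.

$224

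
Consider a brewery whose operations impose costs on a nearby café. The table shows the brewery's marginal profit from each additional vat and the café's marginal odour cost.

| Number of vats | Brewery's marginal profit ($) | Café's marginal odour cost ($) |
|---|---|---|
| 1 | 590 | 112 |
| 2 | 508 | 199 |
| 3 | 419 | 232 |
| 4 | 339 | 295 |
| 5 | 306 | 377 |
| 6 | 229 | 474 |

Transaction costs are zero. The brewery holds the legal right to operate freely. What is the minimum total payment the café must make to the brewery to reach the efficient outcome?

$535

Left alone the brewery would choose level 6 (marginal profit stays positive).
Efficient level: k* = 4 (marginal profit ≥ marginal odour cost through 4).
The café must at least cover the brewery's forgone profit from cutting 6→4: 306 + 229 = 535.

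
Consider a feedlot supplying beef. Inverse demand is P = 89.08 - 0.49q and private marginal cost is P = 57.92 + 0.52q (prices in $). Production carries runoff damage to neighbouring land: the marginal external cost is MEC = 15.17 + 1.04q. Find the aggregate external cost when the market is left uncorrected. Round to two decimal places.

Market equilibrium (private): 57.92 + 0.52q = 89.08 - 0.49q → q_m = 30.8515.
Total external cost = ∫₀^{q_m} (15.17 + 1.04q) dq = 15.17×30.8515 + ½×1.04×30.8515² = 962.9611.

$962.96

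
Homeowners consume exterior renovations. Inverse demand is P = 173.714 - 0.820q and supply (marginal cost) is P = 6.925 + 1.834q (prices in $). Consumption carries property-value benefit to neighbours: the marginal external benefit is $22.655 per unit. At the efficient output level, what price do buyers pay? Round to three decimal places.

P = $115.182

Social marginal benefit = demand + MEB = 196.369 - 0.820q.
Set SMB = MC: 196.369 - 0.820q = 6.925 + 1.834q → q* = 71.3806.
Consumer price on the demand curve at q*: 173.714 − 0.820×71.3806 = 115.1819.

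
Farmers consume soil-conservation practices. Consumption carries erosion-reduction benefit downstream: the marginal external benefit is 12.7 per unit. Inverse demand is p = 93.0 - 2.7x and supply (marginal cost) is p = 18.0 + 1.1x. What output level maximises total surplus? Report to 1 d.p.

x* = 23.1

Social marginal benefit = demand + MEB = 105.7 - 2.7x.
Set SMB = MC: 105.7 - 2.7x = 18.0 + 1.1x → x* = 23.0789.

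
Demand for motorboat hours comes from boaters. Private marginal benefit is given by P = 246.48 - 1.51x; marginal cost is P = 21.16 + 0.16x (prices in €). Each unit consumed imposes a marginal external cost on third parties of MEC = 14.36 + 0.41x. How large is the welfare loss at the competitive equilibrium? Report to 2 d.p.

DWL = €1167.08

Market equilibrium (private): 21.16 + 0.16x = 246.48 - 1.51x → x_m = 134.9222.
Social marginal benefit = demand − MEC = 232.12 - 1.92x.
Set SMB = MC: 232.12 - 1.92x = 21.16 + 0.16x → x* = 101.4231.
Height of the DWL triangle at x_m is MC(x_m) − SMB(x_m) = MEC(x_m) = 69.6781.
DWL = ½ × 33.4991 × 69.6781 = 1167.0768.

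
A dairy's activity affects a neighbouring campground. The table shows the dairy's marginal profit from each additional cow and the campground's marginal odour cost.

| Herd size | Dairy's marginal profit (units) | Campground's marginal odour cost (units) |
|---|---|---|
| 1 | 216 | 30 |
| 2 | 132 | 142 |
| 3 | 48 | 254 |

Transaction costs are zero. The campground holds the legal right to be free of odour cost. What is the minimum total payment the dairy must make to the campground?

30

Efficient level: marginal profit ≥ marginal odour cost through level 1, so k* = 1.
With the campground holding the right, the dairy must at least compensate total damage at k*: 30 = 30.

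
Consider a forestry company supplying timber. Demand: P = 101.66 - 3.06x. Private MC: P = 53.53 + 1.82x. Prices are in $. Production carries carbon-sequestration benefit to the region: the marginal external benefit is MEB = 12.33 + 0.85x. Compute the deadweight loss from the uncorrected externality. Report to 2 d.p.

DWL = $53.23

Market equilibrium (private): 53.53 + 1.82x = 101.66 - 3.06x → x_m = 9.8627.
Social marginal cost = private MC − MEB = 41.20 + 0.97x.
Set SMC = demand: 41.20 + 0.97x = 101.66 - 3.06x → x* = 15.0025.
The welfare-loss triangle has base |x_m − x*| and height MEB(x_m) (the vertical gap between SMC and demand is zero at x* and MEB at x_m).
DWL = ½ × 5.1398 × 20.7133 = 53.2311.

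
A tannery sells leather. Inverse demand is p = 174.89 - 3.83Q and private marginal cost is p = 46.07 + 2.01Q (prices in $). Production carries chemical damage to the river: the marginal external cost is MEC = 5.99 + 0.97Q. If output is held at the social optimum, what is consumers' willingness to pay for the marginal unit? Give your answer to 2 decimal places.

P = $105.81

Social marginal cost = private MC + MEC = 52.06 + 2.98Q.
Set SMC = demand: 52.06 + 2.98Q = 174.89 - 3.83Q → Q* = 18.0367.
Consumer price on the demand curve at Q*: 174.89 − 3.83×18.0367 = 105.8094.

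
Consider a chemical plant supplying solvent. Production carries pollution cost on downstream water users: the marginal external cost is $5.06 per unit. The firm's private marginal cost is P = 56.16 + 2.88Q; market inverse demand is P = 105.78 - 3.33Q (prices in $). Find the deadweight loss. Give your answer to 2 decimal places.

DWL = $2.06

Market equilibrium (private): 56.16 + 2.88Q = 105.78 - 3.33Q → Q_m = 7.9903.
Social marginal cost = private MC + MEC = 61.22 + 2.88Q.
Set SMC = demand: 61.22 + 2.88Q = 105.78 - 3.33Q → Q* = 7.1755.
Between Q* and Q_m the wedge SMC − demand runs linearly from 0 to MEC(Q_m), so the loss is a triangle.
DWL = ½ × 0.8148 × 5.0600 = 2.0614.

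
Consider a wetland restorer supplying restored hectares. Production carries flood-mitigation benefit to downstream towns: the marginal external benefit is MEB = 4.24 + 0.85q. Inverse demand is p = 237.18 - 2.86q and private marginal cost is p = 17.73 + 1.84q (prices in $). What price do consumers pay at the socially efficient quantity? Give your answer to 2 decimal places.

Social marginal cost = private MC − MEB = 13.49 + 0.99q.
Set SMC = demand: 13.49 + 0.99q = 237.18 - 2.86q → q* = 58.1013.
Consumer price on the demand curve at q*: 237.18 − 2.86×58.1013 = 71.0103.

P = $71.01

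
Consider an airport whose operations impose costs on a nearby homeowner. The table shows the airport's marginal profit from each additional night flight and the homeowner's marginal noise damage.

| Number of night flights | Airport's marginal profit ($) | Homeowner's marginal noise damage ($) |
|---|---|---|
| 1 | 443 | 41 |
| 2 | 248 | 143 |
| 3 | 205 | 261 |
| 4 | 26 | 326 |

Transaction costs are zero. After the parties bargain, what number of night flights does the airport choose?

2

Bargaining reaches the level where marginal profit last exceeds marginal noise damage.
That holds through level 2 (248 ≥ 143) but not at 3 (205 < 261).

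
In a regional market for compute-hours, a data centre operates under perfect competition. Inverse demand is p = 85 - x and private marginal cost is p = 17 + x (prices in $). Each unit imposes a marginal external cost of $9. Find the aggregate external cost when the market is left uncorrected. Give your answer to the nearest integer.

Market equilibrium (private): 17 + x = 85 - x → x_m = 34.0000.
Total external cost = MEC × x_m = 9 × 34.0000 = 306.0000.

$306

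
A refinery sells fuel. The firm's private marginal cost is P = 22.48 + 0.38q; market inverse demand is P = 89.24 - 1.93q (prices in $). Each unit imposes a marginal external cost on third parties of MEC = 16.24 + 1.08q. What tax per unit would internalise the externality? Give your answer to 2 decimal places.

Social marginal cost = private MC + MEC = 38.72 + 1.46q.
Set SMC = demand: 38.72 + 1.46q = 89.24 - 1.93q → q* = 14.9027.
The Pigouvian tax equals MEC at q*: 16.24 + 1.08×14.9027 = 32.3349.

tax = $32.33 per unit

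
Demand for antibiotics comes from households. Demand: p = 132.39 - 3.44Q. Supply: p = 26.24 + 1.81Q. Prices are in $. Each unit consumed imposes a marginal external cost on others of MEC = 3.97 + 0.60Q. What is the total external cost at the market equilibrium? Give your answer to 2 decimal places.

Market equilibrium (private): 26.24 + 1.81Q = 132.39 - 3.44Q → Q_m = 20.2190.
Total external cost = ∫₀^{Q_m} (3.97 + 0.60Q) dQ = 3.97×20.2190 + ½×0.60×20.2190² = 202.9118.

$202.91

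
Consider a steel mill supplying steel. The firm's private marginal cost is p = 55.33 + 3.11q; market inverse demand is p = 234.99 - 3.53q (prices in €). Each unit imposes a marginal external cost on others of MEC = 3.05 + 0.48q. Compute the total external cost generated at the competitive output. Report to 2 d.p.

Market equilibrium (private): 55.33 + 3.11q = 234.99 - 3.53q → q_m = 27.0572.
Total external cost = ∫₀^{q_m} (3.05 + 0.48q) dq = 3.05×27.0572 + ½×0.48×27.0572² = 258.2266.

€258.23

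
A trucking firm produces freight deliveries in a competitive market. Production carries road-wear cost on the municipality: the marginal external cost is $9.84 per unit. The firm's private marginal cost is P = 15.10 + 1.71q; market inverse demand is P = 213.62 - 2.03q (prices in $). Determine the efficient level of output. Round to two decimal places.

q* = 50.45

Social marginal cost = private MC + MEC = 24.94 + 1.71q.
Set SMC = demand: 24.94 + 1.71q = 213.62 - 2.03q → q* = 50.4492.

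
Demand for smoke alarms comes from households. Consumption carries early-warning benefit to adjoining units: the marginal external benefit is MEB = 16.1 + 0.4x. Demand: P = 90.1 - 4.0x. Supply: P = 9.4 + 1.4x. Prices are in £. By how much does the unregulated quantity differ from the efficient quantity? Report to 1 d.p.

4.4 units

Market equilibrium (private): 9.4 + 1.4x = 90.1 - 4.0x → x_m = 14.9444.
Social marginal benefit = demand + MEB = 106.2 - 3.6x.
Set SMB = MC: 106.2 - 3.6x = 9.4 + 1.4x → x* = 19.3600.
Gap = |14.9444 − 19.3600| = 4.4156.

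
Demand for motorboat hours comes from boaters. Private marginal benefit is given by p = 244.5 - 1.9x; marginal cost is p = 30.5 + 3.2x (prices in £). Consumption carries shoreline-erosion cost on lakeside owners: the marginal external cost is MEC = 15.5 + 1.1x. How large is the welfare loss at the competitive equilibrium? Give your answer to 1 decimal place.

Market equilibrium (private): 30.5 + 3.2x = 244.5 - 1.9x → x_m = 41.9608.
Social marginal benefit = demand − MEC = 229.0 - 3.0x.
Set SMB = MC: 229.0 - 3.0x = 30.5 + 3.2x → x* = 32.0161.
The welfare-loss triangle has base |x_m − x*| and height MEC(x_m) (the vertical gap between SMB and MC is zero at x* and MEC at x_m).
DWL = ½ × 9.9447 × 61.6569 = 306.5797.

DWL = £306.6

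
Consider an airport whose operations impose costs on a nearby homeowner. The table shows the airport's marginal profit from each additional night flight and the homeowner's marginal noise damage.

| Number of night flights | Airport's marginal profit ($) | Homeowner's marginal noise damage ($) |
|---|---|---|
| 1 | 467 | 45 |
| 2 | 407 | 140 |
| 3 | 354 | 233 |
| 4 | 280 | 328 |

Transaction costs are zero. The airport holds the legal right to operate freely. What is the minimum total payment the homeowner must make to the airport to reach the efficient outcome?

$280

Left alone the airport would choose level 4 (marginal profit stays positive).
Efficient level: k* = 3 (marginal profit ≥ marginal noise damage through 3).
The homeowner must at least cover the airport's forgone profit from cutting 4→3: 280 = 280.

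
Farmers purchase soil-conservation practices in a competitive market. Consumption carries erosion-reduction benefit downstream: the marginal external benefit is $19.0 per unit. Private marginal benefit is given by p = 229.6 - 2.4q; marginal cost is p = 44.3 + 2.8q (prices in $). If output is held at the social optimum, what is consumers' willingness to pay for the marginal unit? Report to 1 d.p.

Social marginal benefit = demand + MEB = 248.6 - 2.4q.
Set SMB = MC: 248.6 - 2.4q = 44.3 + 2.8q → q* = 39.2885.
Consumer price on the demand curve at q*: 229.6 − 2.4×39.2885 = 135.3076.

P = $135.3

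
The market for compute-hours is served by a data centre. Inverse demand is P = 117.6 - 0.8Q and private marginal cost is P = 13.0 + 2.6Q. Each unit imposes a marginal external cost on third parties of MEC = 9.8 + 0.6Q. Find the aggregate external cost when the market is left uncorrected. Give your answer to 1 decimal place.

Market equilibrium (private): 13.0 + 2.6Q = 117.6 - 0.8Q → Q_m = 30.7647.
Total external cost = ∫₀^{Q_m} (9.8 + 0.6Q) dQ = 9.8×30.7647 + ½×0.6×30.7647² = 585.4341.

585.4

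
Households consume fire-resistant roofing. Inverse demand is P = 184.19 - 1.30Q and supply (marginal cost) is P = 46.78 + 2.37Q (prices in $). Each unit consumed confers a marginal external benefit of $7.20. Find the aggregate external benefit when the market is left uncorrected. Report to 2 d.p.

Market equilibrium (private): 46.78 + 2.37Q = 184.19 - 1.30Q → Q_m = 37.4414.
Total external benefit = MEB × Q_m = 7.20 × 37.4414 = 269.5781.

$269.58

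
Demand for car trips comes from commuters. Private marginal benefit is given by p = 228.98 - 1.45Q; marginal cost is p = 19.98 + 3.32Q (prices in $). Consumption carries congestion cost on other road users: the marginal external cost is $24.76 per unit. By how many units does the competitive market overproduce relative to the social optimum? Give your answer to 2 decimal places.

Market equilibrium (private): 19.98 + 3.32Q = 228.98 - 1.45Q → Q_m = 43.8155.
Social marginal benefit = demand − MEC = 204.22 - 1.45Q.
Set SMB = MC: 204.22 - 1.45Q = 19.98 + 3.32Q → Q* = 38.6247.
Gap = |43.8155 − 38.6247| = 5.1908.

5.19 units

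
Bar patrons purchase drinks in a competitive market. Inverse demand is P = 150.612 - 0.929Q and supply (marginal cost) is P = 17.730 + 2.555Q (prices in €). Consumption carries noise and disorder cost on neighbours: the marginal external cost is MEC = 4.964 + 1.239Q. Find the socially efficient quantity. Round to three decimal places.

Q* = 27.084

Social marginal benefit = demand − MEC = 145.648 - 2.168Q.
Set SMB = MC: 145.648 - 2.168Q = 17.730 + 2.555Q → Q* = 27.0841.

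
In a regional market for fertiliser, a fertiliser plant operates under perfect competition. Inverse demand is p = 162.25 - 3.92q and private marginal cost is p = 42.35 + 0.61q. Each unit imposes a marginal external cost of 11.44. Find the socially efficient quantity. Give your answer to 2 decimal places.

q* = 23.94

Social marginal cost = private MC + MEC = 53.79 + 0.61q.
Set SMC = demand: 53.79 + 0.61q = 162.25 - 3.92q → q* = 23.9426.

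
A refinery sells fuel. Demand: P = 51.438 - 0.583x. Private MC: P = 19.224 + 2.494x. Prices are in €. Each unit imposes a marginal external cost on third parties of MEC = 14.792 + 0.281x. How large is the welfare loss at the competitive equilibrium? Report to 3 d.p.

DWL = €46.827

Market equilibrium (private): 19.224 + 2.494x = 51.438 - 0.583x → x_m = 10.4693.
Social marginal cost = private MC + MEC = 34.016 + 2.775x.
Set SMC = demand: 34.016 + 2.775x = 51.438 - 0.583x → x* = 5.1882.
Height of the DWL triangle at x_m is SMC(x_m) − demand(x_m) = MEC(x_m) = 17.7339.
DWL = ½ × 5.2811 × 17.7339 = 46.8272.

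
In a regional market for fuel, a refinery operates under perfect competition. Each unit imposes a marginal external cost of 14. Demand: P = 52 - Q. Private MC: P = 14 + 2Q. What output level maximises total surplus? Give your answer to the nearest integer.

Social marginal cost = private MC + MEC = 28 + 2Q.
Set SMC = demand: 28 + 2Q = 52 - Q → Q* = 8.0000.

Q* = 8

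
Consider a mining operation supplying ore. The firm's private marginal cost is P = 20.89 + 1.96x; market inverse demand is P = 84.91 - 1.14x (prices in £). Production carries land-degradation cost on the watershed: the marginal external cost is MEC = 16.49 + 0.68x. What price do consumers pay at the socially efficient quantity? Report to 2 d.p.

P = £70.58

Social marginal cost = private MC + MEC = 37.38 + 2.64x.
Set SMC = demand: 37.38 + 2.64x = 84.91 - 1.14x → x* = 12.5741.
Consumer price on the demand curve at x*: 84.91 − 1.14×12.5741 = 70.5755.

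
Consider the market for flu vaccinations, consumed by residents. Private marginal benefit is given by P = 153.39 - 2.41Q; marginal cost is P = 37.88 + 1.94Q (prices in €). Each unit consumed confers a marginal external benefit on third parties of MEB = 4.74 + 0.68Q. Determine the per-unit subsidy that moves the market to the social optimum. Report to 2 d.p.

subsidy = €27.02 per unit

Social marginal benefit = demand + MEB = 158.13 - 1.73Q.
Set SMB = MC: 158.13 - 1.73Q = 37.88 + 1.94Q → Q* = 32.7657.
The Pigouvian subsidy equals MEB at Q*: 4.74 + 0.68×32.7657 = 27.0207.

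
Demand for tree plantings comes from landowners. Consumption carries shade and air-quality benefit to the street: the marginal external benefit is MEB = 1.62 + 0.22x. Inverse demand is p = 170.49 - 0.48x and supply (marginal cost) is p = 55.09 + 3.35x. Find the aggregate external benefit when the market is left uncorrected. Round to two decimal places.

Market equilibrium (private): 55.09 + 3.35x = 170.49 - 0.48x → x_m = 30.1305.
Total external benefit = ∫₀^{x_m} (1.62 + 0.22x) dx = 1.62×30.1305 + ½×0.22×30.1305² = 148.6746.

148.67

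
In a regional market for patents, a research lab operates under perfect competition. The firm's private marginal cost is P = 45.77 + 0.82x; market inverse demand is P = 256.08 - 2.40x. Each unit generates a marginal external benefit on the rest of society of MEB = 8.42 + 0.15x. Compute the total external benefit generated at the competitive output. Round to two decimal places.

869.88

Market equilibrium (private): 45.77 + 0.82x = 256.08 - 2.40x → x_m = 65.3137.
Total external benefit = ∫₀^{x_m} (8.42 + 0.15x) dx = 8.42×65.3137 + ½×0.15×65.3137² = 869.8823.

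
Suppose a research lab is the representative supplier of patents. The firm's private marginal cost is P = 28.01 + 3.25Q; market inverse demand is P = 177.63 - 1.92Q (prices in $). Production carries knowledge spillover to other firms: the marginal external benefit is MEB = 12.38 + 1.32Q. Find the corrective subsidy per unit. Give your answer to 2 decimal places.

subsidy = $67.92 per unit

Social marginal cost = private MC − MEB = 15.63 + 1.93Q.
Set SMC = demand: 15.63 + 1.93Q = 177.63 - 1.92Q → Q* = 42.0779.
The Pigouvian subsidy equals MEB at Q*: 12.38 + 1.32×42.0779 = 67.9228.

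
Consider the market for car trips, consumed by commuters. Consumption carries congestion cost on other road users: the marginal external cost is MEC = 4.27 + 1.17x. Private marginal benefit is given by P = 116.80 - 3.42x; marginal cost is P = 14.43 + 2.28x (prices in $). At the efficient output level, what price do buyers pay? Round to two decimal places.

P = $67.96

Social marginal benefit = demand − MEC = 112.53 - 4.59x.
Set SMB = MC: 112.53 - 4.59x = 14.43 + 2.28x → x* = 14.2795.
Consumer price on the demand curve at x*: 116.80 − 3.42×14.2795 = 67.9641.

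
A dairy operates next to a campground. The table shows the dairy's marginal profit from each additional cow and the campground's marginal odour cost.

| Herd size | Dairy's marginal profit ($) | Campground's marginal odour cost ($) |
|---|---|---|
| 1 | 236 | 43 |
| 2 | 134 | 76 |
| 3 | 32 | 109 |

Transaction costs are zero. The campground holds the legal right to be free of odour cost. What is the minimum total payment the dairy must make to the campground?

$119

Efficient level: marginal profit ≥ marginal odour cost through level 2, so k* = 2.
With the campground holding the right, the dairy must at least compensate total damage at k*: 43 + 76 = 119.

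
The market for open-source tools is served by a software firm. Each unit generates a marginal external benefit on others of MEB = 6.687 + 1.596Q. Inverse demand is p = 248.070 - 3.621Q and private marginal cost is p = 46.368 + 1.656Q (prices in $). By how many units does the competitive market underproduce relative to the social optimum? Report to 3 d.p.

18.389 units

Market equilibrium (private): 46.368 + 1.656Q = 248.070 - 3.621Q → Q_m = 38.2229.
Social marginal cost = private MC − MEB = 39.681 + 0.060Q.
Set SMC = demand: 39.681 + 0.060Q = 248.070 - 3.621Q → Q* = 56.6121.
Gap = |38.2229 − 56.6121| = 18.3892.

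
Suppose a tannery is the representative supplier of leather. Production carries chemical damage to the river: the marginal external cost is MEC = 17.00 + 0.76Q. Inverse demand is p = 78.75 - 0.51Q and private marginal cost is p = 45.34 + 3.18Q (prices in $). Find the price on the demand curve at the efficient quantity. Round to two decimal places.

P = $76.87

Social marginal cost = private MC + MEC = 62.34 + 3.94Q.
Set SMC = demand: 62.34 + 3.94Q = 78.75 - 0.51Q → Q* = 3.6876.
Consumer price on the demand curve at Q*: 78.75 − 0.51×3.6876 = 76.8693.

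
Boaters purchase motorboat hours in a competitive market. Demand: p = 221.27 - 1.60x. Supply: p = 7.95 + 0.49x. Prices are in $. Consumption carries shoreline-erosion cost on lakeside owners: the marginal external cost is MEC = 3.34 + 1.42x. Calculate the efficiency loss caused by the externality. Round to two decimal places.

DWL = $3131.84

Market equilibrium (private): 7.95 + 0.49x = 221.27 - 1.60x → x_m = 102.0670.
Social marginal benefit = demand − MEC = 217.93 - 3.02x.
Set SMB = MC: 217.93 - 3.02x = 7.95 + 0.49x → x* = 59.8234.
Height of the DWL triangle at x_m is MC(x_m) − SMB(x_m) = MEC(x_m) = 148.2751.
DWL = ½ × 42.2436 × 148.2751 = 3131.8370.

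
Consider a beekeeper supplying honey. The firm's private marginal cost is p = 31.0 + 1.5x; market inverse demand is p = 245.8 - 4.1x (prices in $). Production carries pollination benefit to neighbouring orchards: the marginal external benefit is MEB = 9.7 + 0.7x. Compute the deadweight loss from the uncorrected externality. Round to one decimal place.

DWL = $136.3

Market equilibrium (private): 31.0 + 1.5x = 245.8 - 4.1x → x_m = 38.3571.
Social marginal cost = private MC − MEB = 21.3 + 0.8x.
Set SMC = demand: 21.3 + 0.8x = 245.8 - 4.1x → x* = 45.8163.
The loss is the area between SMC and demand from x* to x_m; with linear curves that's a triangle of height MEB(x_m).
DWL = ½ × 7.4592 × 36.5500 = 136.3169.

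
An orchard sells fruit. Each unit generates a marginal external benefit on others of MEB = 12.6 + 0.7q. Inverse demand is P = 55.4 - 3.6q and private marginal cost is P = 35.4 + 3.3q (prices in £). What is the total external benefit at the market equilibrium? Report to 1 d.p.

Market equilibrium (private): 35.4 + 3.3q = 55.4 - 3.6q → q_m = 2.8986.
Total external benefit = ∫₀^{q_m} (12.6 + 0.7q) dq = 12.6×2.8986 + ½×0.7×2.8986² = 39.4630.

£39.5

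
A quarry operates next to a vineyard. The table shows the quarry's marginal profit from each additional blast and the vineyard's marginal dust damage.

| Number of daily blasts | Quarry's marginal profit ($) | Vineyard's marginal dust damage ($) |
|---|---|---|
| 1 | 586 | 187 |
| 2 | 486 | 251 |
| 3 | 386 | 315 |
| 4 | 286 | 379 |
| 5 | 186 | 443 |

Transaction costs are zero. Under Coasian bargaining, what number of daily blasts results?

3

Bargaining reaches the level where marginal profit last exceeds marginal dust damage.
That holds through level 3 (386 ≥ 315) but not at 4 (286 < 379).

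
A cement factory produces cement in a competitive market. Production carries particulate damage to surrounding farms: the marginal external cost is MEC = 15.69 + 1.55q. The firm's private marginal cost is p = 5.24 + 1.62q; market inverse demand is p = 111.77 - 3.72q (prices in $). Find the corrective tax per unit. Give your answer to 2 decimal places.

tax = $36.13 per unit

Social marginal cost = private MC + MEC = 20.93 + 3.17q.
Set SMC = demand: 20.93 + 3.17q = 111.77 - 3.72q → q* = 13.1843.
The Pigouvian tax equals MEC at q*: 15.69 + 1.55×13.1843 = 36.1257.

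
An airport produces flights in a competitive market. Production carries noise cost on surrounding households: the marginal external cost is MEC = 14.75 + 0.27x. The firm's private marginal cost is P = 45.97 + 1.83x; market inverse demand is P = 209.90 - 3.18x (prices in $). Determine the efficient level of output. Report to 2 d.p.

x* = 28.25

Social marginal cost = private MC + MEC = 60.72 + 2.10x.
Set SMC = demand: 60.72 + 2.10x = 209.90 - 3.18x → x* = 28.2538.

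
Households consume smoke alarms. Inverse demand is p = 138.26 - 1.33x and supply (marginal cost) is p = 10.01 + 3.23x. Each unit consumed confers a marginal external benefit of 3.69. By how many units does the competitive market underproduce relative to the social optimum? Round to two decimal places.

0.81 units

Market equilibrium (private): 10.01 + 3.23x = 138.26 - 1.33x → x_m = 28.1250.
Social marginal benefit = demand + MEB = 141.95 - 1.33x.
Set SMB = MC: 141.95 - 1.33x = 10.01 + 3.23x → x* = 28.9342.
Gap = |28.1250 − 28.9342| = 0.8092.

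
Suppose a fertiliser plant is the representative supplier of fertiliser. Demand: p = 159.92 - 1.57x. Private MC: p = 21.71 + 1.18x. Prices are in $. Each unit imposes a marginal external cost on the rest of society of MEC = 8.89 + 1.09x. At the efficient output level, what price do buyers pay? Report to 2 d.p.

Social marginal cost = private MC + MEC = 30.60 + 2.27x.
Set SMC = demand: 30.60 + 2.27x = 159.92 - 1.57x → x* = 33.6771.
Consumer price on the demand curve at x*: 159.92 − 1.57×33.6771 = 107.0470.

P = $107.05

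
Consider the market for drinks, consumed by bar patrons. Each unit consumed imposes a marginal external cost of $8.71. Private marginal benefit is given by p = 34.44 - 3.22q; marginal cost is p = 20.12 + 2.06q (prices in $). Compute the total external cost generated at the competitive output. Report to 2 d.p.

Market equilibrium (private): 20.12 + 2.06q = 34.44 - 3.22q → q_m = 2.7121.
Total external cost = MEC × q_m = 8.71 × 2.7121 = 23.6224.

$23.62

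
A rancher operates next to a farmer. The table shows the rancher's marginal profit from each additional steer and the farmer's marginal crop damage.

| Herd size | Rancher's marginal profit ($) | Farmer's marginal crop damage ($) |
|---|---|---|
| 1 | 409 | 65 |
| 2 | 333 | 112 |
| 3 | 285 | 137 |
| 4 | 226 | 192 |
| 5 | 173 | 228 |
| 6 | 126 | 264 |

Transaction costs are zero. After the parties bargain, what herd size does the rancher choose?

Bargaining reaches the level where marginal profit last exceeds marginal crop damage.
That holds through level 4 (226 ≥ 192) but not at 5 (173 < 228).

4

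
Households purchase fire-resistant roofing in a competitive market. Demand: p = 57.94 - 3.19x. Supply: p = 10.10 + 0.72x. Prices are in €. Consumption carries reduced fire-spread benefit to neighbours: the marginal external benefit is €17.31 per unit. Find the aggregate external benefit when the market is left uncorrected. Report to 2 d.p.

€211.79

Market equilibrium (private): 10.10 + 0.72x = 57.94 - 3.19x → x_m = 12.2353.
Total external benefit = MEB × x_m = 17.31 × 12.2353 = 211.7930.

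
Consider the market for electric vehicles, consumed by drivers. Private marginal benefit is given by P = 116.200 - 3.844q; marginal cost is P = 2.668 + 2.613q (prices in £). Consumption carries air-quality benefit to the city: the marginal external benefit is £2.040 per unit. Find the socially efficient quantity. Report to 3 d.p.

q* = 17.899

Social marginal benefit = demand + MEB = 118.240 - 3.844q.
Set SMB = MC: 118.240 - 3.844q = 2.668 + 2.613q → q* = 17.8987.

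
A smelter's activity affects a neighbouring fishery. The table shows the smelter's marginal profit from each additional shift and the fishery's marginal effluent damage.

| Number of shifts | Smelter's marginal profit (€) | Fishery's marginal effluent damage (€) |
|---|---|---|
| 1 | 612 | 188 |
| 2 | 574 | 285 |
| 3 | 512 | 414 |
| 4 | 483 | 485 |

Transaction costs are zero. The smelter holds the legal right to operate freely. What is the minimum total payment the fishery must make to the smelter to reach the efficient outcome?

€483

Left alone the smelter would choose level 4 (marginal profit stays positive).
Efficient level: k* = 3 (marginal profit ≥ marginal effluent damage through 3).
The fishery must at least cover the smelter's forgone profit from cutting 4→3: 483 = 483.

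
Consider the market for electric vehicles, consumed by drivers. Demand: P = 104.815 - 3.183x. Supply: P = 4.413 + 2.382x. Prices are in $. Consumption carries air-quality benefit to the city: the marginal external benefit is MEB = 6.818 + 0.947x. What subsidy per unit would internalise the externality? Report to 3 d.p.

subsidy = $28.805 per unit

Social marginal benefit = demand + MEB = 111.633 - 2.236x.
Set SMB = MC: 111.633 - 2.236x = 4.413 + 2.382x → x* = 23.2178.
The Pigouvian subsidy equals MEB at x*: 6.818 + 0.947×23.2178 = 28.8053.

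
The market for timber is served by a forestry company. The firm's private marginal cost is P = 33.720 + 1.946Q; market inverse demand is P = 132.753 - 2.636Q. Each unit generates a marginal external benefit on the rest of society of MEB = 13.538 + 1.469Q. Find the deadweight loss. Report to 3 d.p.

DWL = 329.429

Market equilibrium (private): 33.720 + 1.946Q = 132.753 - 2.636Q → Q_m = 21.6135.
Social marginal cost = private MC − MEB = 20.182 + 0.477Q.
Set SMC = demand: 20.182 + 0.477Q = 132.753 - 2.636Q → Q* = 36.1616.
The loss is the area between SMC and demand from Q* to Q_m; with linear curves that's a triangle of height MEB(Q_m).
DWL = ½ × 14.5481 × 45.2882 = 329.4286.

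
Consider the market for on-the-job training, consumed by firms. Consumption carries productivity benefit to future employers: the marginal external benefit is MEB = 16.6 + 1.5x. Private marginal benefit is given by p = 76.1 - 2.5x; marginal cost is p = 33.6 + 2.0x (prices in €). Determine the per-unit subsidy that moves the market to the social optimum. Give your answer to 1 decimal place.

subsidy = €46.2 per unit

Social marginal benefit = demand + MEB = 92.7 - x.
Set SMB = MC: 92.7 - x = 33.6 + 2.0x → x* = 19.7000.
The Pigouvian subsidy equals MEB at x*: 16.6 + 1.5×19.7000 = 46.1500.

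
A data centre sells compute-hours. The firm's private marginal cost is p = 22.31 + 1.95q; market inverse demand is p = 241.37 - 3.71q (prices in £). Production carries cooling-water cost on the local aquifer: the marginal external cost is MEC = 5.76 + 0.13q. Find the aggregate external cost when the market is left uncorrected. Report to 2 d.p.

£320.30

Market equilibrium (private): 22.31 + 1.95q = 241.37 - 3.71q → q_m = 38.7032.
Total external cost = ∫₀^{q_m} (5.76 + 0.13q) dq = 5.76×38.7032 + ½×0.13×38.7032² = 320.2964.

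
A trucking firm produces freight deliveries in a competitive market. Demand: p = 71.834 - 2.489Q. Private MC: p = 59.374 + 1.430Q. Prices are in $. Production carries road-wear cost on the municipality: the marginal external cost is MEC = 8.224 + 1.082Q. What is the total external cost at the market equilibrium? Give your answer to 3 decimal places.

Market equilibrium (private): 59.374 + 1.430Q = 71.834 - 2.489Q → Q_m = 3.1794.
Total external cost = ∫₀^{Q_m} (8.224 + 1.082Q) dQ = 8.224×3.1794 + ½×1.082×3.1794² = 31.6161.

$31.616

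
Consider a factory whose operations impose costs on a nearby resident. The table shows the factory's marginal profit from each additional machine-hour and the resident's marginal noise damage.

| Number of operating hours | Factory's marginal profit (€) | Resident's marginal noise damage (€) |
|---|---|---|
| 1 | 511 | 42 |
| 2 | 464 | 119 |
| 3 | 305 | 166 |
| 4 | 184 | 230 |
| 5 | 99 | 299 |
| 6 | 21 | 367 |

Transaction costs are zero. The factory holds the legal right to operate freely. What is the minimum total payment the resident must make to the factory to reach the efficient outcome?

€304

Left alone the factory would choose level 6 (marginal profit stays positive).
Efficient level: k* = 3 (marginal profit ≥ marginal noise damage through 3).
The resident must at least cover the factory's forgone profit from cutting 6→3: 184 + 99 + 21 = 304.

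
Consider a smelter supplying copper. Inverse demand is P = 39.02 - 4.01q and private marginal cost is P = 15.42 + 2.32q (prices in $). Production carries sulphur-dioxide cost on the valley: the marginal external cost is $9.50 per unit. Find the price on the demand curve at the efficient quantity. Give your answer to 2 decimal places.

P = $30.09

Social marginal cost = private MC + MEC = 24.92 + 2.32q.
Set SMC = demand: 24.92 + 2.32q = 39.02 - 4.01q → q* = 2.2275.
Consumer price on the demand curve at q*: 39.02 − 4.01×2.2275 = 30.0877.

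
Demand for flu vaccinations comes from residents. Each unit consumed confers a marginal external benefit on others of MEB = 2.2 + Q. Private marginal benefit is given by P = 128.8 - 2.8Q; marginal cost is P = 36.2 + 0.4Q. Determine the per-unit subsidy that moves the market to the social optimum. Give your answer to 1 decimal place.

subsidy = 45.3 per unit

Social marginal benefit = demand + MEB = 131.0 - 1.8Q.
Set SMB = MC: 131.0 - 1.8Q = 36.2 + 0.4Q → Q* = 43.0909.
The Pigouvian subsidy equals MEB at Q*: 2.2 + 1.0×43.0909 = 45.2909.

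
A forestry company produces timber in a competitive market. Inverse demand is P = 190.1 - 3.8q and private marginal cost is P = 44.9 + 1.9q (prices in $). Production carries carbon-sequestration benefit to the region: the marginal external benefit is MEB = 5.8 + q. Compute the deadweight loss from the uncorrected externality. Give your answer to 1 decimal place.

DWL = $104.0

Market equilibrium (private): 44.9 + 1.9q = 190.1 - 3.8q → q_m = 25.4737.
Social marginal cost = private MC − MEB = 39.1 + 0.9q.
Set SMC = demand: 39.1 + 0.9q = 190.1 - 3.8q → q* = 32.1277.
Height of the DWL triangle at q_m is demand(q_m) − SMC(q_m) = MEB(q_m) = 31.2737.
DWL = ½ × 6.6540 × 31.2737 = 104.0476.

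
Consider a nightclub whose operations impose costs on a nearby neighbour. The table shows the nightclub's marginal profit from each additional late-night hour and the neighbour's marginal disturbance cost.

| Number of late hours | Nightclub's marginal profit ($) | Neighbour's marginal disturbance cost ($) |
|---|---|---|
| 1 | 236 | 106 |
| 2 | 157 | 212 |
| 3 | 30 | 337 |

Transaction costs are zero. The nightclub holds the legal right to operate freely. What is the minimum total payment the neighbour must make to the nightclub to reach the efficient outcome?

Left alone the nightclub would choose level 3 (marginal profit stays positive).
Efficient level: k* = 1 (marginal profit ≥ marginal disturbance cost through 1).
The neighbour must at least cover the nightclub's forgone profit from cutting 3→1: 157 + 30 = 187.

$187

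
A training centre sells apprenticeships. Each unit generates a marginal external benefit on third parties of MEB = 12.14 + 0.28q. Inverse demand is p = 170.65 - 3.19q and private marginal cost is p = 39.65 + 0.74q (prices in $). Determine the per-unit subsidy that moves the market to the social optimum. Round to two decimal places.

Social marginal cost = private MC − MEB = 27.51 + 0.46q.
Set SMC = demand: 27.51 + 0.46q = 170.65 - 3.19q → q* = 39.2164.
The Pigouvian subsidy equals MEB at q*: 12.14 + 0.28×39.2164 = 23.1206.

subsidy = $23.12 per unit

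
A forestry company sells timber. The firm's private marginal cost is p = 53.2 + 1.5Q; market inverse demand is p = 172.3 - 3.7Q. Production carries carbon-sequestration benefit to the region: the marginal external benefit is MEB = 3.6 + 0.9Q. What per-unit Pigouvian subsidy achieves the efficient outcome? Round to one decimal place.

Social marginal cost = private MC − MEB = 49.6 + 0.6Q.
Set SMC = demand: 49.6 + 0.6Q = 172.3 - 3.7Q → Q* = 28.5349.
The Pigouvian subsidy equals MEB at Q*: 3.6 + 0.9×28.5349 = 29.2814.

subsidy = 29.3 per unit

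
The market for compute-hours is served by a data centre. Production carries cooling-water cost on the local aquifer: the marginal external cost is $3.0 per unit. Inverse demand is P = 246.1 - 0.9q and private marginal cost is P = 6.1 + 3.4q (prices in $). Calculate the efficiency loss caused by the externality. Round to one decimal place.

Market equilibrium (private): 6.1 + 3.4q = 246.1 - 0.9q → q_m = 55.8140.
Social marginal cost = private MC + MEC = 9.1 + 3.4q.
Set SMC = demand: 9.1 + 3.4q = 246.1 - 0.9q → q* = 55.1163.
Height of the DWL triangle at q_m is SMC(q_m) − demand(q_m) = MEC(q_m) = 3.0000.
DWL = ½ × 0.6977 × 3.0000 = 1.0466.

DWL = $1.0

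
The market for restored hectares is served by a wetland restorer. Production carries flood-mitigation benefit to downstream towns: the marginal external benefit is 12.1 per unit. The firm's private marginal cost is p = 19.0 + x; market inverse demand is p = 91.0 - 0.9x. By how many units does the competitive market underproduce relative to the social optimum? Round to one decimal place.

Market equilibrium (private): 19.0 + x = 91.0 - 0.9x → x_m = 37.8947.
Social marginal cost = private MC − MEB = 6.9 + x.
Set SMC = demand: 6.9 + x = 91.0 - 0.9x → x* = 44.2632.
Gap = |37.8947 − 44.2632| = 6.3685.

6.4 units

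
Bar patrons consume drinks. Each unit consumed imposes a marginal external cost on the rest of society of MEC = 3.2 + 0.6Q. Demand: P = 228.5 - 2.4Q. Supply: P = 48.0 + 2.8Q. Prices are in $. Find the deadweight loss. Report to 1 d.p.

Market equilibrium (private): 48.0 + 2.8Q = 228.5 - 2.4Q → Q_m = 34.7115.
Social marginal benefit = demand − MEC = 225.3 - 3.0Q.
Set SMB = MC: 225.3 - 3.0Q = 48.0 + 2.8Q → Q* = 30.5690.
Between Q* and Q_m the wedge MC − SMB runs linearly from 0 to MEC(Q_m), so the loss is a triangle.
DWL = ½ × 4.1425 × 24.0269 = 49.7657.

DWL = $49.8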